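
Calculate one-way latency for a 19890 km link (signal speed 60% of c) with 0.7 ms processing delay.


Speed = 0.6 * 3e5 km/s = 180000 km/s
Propagation delay = 19890 / 180000 = 0.1105 s = 110.5 ms
Processing delay = 0.7 ms
Total one-way latency = 111.2 ms


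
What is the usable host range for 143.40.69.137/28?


Network: 143.40.69.128
Broadcast: 143.40.69.143
First usable = network + 1
Last usable = broadcast - 1
Range: 143.40.69.129 to 143.40.69.142


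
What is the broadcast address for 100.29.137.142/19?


Network: 100.29.128.0/19
Host bits = 13
Set all host bits to 1:
Broadcast: 100.29.159.255


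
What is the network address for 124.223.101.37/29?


IP:   01111100.11011111.01100101.00100101
Mask: 11111111.11111111.11111111.11111000
AND operation:
Net:  01111100.11011111.01100101.00100000
Network: 124.223.101.32/29


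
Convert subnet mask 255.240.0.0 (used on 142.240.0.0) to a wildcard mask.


Subnet mask: 255.240.0.0
Wildcard = 255.255.255.255 - subnet mask
255 - 255 = 0
255 - 240 = 15
255 - 0 = 255
255 - 0 = 255
Wildcard: 0.15.255.255


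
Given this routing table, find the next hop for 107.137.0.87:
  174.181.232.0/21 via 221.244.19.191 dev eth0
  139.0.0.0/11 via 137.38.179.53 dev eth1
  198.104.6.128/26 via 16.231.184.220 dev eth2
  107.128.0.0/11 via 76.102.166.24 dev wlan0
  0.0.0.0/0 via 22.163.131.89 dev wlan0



Longest prefix match for 107.137.0.87:
  /21 174.181.232.0: no
  /11 139.0.0.0: no
  /26 198.104.6.128: no
  /11 107.128.0.0: MATCH
  /0 0.0.0.0: MATCH
Selected: next-hop 76.102.166.24 via wlan0 (matched /11)


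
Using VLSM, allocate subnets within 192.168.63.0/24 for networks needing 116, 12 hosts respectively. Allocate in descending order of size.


116 hosts -> /25 (126 usable): 192.168.63.0/25
12 hosts -> /28 (14 usable): 192.168.63.128/28
Allocation: 192.168.63.0/25 (116 hosts, 126 usable); 192.168.63.128/28 (12 hosts, 14 usable)


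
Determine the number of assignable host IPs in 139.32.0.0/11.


Host bits = 32 - 11 = 21
Total addresses = 2^21 = 2097152
Usable = total - 2 (network and broadcast)
Usable hosts: 2097150


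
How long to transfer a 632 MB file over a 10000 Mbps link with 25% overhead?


Effective throughput = 10000 * (1 - 25/100) = 7500 Mbps
File size in Mb = 632 * 8 = 5056 Mb
Time = 5056 / 7500
Time = 0.6741 seconds


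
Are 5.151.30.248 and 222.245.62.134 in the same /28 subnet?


Mask: 255.255.255.240
5.151.30.248 AND mask = 5.151.30.240
222.245.62.134 AND mask = 222.245.62.128
No, different subnets (5.151.30.240 vs 222.245.62.128)


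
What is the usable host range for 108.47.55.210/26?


Network: 108.47.55.192
Broadcast: 108.47.55.255
First usable = network + 1
Last usable = broadcast - 1
Range: 108.47.55.193 to 108.47.55.254


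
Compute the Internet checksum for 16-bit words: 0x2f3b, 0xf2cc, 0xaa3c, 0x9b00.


Sum all words (with carry folding):
+ 0x2f3b = 0x2f3b
+ 0xf2cc = 0x2208
+ 0xaa3c = 0xcc44
+ 0x9b00 = 0x6745
One's complement: ~0x6745
Checksum = 0x98ba


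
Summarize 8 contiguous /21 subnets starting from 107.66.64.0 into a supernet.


Original prefix: /21
Number of subnets: 8 = 2^3
New prefix = 21 - 3 = 18
Supernet: 107.66.64.0/18


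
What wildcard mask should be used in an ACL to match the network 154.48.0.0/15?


Subnet mask: 255.254.0.0
Wildcard = 255.255.255.255 - subnet mask
255 - 255 = 0
255 - 254 = 1
255 - 0 = 255
255 - 0 = 255
Wildcard: 0.1.255.255


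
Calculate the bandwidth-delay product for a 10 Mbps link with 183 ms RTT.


BDP = bandwidth * RTT
= 10 Mbps * 183 ms
= 10 * 1e6 * 183 / 1000 bits
= 1830000 bits
= 228750 bytes
= 223.3887 KB
BDP = 1830000 bits (228750 bytes)


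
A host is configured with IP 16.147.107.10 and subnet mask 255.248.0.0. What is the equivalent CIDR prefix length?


Binary: 11111111.11111000.00000000.00000000
Count leading 1s
Prefix: /13


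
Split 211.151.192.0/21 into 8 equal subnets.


New prefix = 21 + 3 = 24
Each subnet has 256 addresses
  211.151.192.0/24
  211.151.193.0/24
  211.151.194.0/24
  211.151.195.0/24
  211.151.196.0/24
  211.151.197.0/24
  211.151.198.0/24
  211.151.199.0/24
Subnets: 211.151.192.0/24, 211.151.193.0/24, 211.151.194.0/24, 211.151.195.0/24, 211.151.196.0/24, 211.151.197.0/24, 211.151.198.0/24, 211.151.199.0/24


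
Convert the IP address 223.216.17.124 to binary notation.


223 = 11011111
216 = 11011000
17 = 00010001
124 = 01111100
Binary: 11011111.11011000.00010001.01111100


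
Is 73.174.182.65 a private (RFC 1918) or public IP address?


RFC 1918 private ranges:
  10.0.0.0/8 (10.0.0.0 - 10.255.255.255)
  172.16.0.0/12 (172.16.0.0 - 172.31.255.255)
  192.168.0.0/16 (192.168.0.0 - 192.168.255.255)
Public (not in any RFC 1918 range)


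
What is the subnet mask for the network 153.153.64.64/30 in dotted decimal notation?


/30 means 30 network bits, 2 host bits
Binary: 11111111111111111111111111111100
Mask: 255.255.255.252


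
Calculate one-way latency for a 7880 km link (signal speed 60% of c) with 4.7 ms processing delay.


Speed = 0.6 * 3e5 km/s = 180000 km/s
Propagation delay = 7880 / 180000 = 0.0438 s = 43.7778 ms
Processing delay = 4.7 ms
Total one-way latency = 48.4778 ms


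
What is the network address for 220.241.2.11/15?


IP:   11011100.11110001.00000010.00001011
Mask: 11111111.11111110.00000000.00000000
AND operation:
Net:  11011100.11110000.00000000.00000000
Network: 220.240.0.0/15


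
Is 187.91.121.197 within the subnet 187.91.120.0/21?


Subnet network: 187.91.120.0
Test IP AND mask: 187.91.120.0
Yes, 187.91.121.197 is in 187.91.120.0/21


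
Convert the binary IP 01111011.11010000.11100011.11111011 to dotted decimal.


01111011 = 123
11010000 = 208
11100011 = 227
11111011 = 251
IP: 123.208.227.251


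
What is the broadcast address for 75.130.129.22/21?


Network: 75.130.128.0/21
Host bits = 11
Set all host bits to 1:
Broadcast: 75.130.135.255


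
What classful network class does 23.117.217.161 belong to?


First octet: 23
Binary: 00010111
0xxxxxxx -> Class A (1-126)
Class A, default mask 255.0.0.0 (/8)


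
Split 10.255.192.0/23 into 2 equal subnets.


New prefix = 23 + 1 = 24
Each subnet has 256 addresses
  10.255.192.0/24
  10.255.193.0/24
Subnets: 10.255.192.0/24, 10.255.193.0/24


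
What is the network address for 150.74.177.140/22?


IP:   10010110.01001010.10110001.10001100
Mask: 11111111.11111111.11111100.00000000
AND operation:
Net:  10010110.01001010.10110000.00000000
Network: 150.74.176.0/22


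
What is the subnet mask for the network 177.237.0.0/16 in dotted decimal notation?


/16 means 16 network bits, 16 host bits
Binary: 11111111111111110000000000000000
Mask: 255.255.0.0


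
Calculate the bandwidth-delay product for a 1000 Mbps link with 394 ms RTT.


BDP = bandwidth * RTT
= 1000 Mbps * 394 ms
= 1000 * 1e6 * 394 / 1000 bits
= 394000000 bits
= 49250000 bytes
= 48095.7031 KB
BDP = 394000000 bits (49250000 bytes)


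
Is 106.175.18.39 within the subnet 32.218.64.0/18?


Subnet network: 32.218.64.0
Test IP AND mask: 106.175.0.0
No, 106.175.18.39 is not in 32.218.64.0/18


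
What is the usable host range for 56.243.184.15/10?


Network: 56.192.0.0
Broadcast: 56.255.255.255
First usable = network + 1
Last usable = broadcast - 1
Range: 56.192.0.1 to 56.255.255.254


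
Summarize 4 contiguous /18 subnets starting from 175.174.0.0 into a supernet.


Original prefix: /18
Number of subnets: 4 = 2^2
New prefix = 18 - 2 = 16
Supernet: 175.174.0.0/16


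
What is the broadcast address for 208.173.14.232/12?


Network: 208.160.0.0/12
Host bits = 20
Set all host bits to 1:
Broadcast: 208.175.255.255


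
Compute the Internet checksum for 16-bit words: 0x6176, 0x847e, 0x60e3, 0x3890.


Sum all words (with carry folding):
+ 0x6176 = 0x6176
+ 0x847e = 0xe5f4
+ 0x60e3 = 0x46d8
+ 0x3890 = 0x7f68
One's complement: ~0x7f68
Checksum = 0x8097


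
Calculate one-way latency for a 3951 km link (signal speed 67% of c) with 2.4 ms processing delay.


Speed = 0.67 * 3e5 km/s = 201000 km/s
Propagation delay = 3951 / 201000 = 0.0197 s = 19.6567 ms
Processing delay = 2.4 ms
Total one-way latency = 22.0567 ms


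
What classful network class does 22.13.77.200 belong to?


First octet: 22
Binary: 00010110
0xxxxxxx -> Class A (1-126)
Class A, default mask 255.0.0.0 (/8)


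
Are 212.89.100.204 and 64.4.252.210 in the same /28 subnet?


Mask: 255.255.255.240
212.89.100.204 AND mask = 212.89.100.192
64.4.252.210 AND mask = 64.4.252.208
No, different subnets (212.89.100.192 vs 64.4.252.208)


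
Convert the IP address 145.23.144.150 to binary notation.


145 = 10010001
23 = 00010111
144 = 10010000
150 = 10010110
Binary: 10010001.00010111.10010000.10010110


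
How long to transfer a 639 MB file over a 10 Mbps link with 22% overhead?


Effective throughput = 10 * (1 - 22/100) = 7.8 Mbps
File size in Mb = 639 * 8 = 5112 Mb
Time = 5112 / 7.8
Time = 655.3846 seconds


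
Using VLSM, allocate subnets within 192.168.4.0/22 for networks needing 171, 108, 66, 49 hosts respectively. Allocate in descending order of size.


171 hosts -> /24 (254 usable): 192.168.4.0/24
108 hosts -> /25 (126 usable): 192.168.5.0/25
66 hosts -> /25 (126 usable): 192.168.5.128/25
49 hosts -> /26 (62 usable): 192.168.6.0/26
Allocation: 192.168.4.0/24 (171 hosts, 254 usable); 192.168.5.0/25 (108 hosts, 126 usable); 192.168.5.128/25 (66 hosts, 126 usable); 192.168.6.0/26 (49 hosts, 62 usable)


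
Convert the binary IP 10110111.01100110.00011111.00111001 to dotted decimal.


10110111 = 183
01100110 = 102
00011111 = 31
00111001 = 57
IP: 183.102.31.57


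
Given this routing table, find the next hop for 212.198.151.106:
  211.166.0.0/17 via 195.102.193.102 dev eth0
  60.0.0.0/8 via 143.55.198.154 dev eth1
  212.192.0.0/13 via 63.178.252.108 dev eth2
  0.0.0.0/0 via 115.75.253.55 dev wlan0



Longest prefix match for 212.198.151.106:
  /17 211.166.0.0: no
  /8 60.0.0.0: no
  /13 212.192.0.0: MATCH
  /0 0.0.0.0: MATCH
Selected: next-hop 63.178.252.108 via eth2 (matched /13)


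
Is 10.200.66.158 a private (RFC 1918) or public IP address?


RFC 1918 private ranges:
  10.0.0.0/8 (10.0.0.0 - 10.255.255.255)
  172.16.0.0/12 (172.16.0.0 - 172.31.255.255)
  192.168.0.0/16 (192.168.0.0 - 192.168.255.255)
Private (in 10.0.0.0/8)


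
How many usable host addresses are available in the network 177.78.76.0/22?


Host bits = 32 - 22 = 10
Total addresses = 2^10 = 1024
Usable = total - 2 (network and broadcast)
Usable hosts: 1022


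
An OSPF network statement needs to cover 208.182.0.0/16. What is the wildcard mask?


Subnet mask: 255.255.0.0
Wildcard = 255.255.255.255 - subnet mask
255 - 255 = 0
255 - 255 = 0
255 - 0 = 255
255 - 0 = 255
Wildcard: 0.0.255.255


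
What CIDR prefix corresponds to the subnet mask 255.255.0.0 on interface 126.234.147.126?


Binary: 11111111.11111111.00000000.00000000
Count leading 1s
Prefix: /16


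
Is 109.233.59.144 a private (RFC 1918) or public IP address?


RFC 1918 private ranges:
  10.0.0.0/8 (10.0.0.0 - 10.255.255.255)
  172.16.0.0/12 (172.16.0.0 - 172.31.255.255)
  192.168.0.0/16 (192.168.0.0 - 192.168.255.255)
Public (not in any RFC 1918 range)


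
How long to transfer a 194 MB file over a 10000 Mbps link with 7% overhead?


Effective throughput = 10000 * (1 - 7/100) = 9300 Mbps
File size in Mb = 194 * 8 = 1552 Mb
Time = 1552 / 9300
Time = 0.1669 seconds


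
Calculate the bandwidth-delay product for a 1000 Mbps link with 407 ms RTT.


BDP = bandwidth * RTT
= 1000 Mbps * 407 ms
= 1000 * 1e6 * 407 / 1000 bits
= 407000000 bits
= 50875000 bytes
= 49682.6172 KB
BDP = 407000000 bits (50875000 bytes)


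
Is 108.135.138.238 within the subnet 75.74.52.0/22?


Subnet network: 75.74.52.0
Test IP AND mask: 108.135.136.0
No, 108.135.138.238 is not in 75.74.52.0/22


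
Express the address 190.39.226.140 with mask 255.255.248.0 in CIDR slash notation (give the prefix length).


Binary: 11111111.11111111.11111000.00000000
Count leading 1s
Prefix: /21


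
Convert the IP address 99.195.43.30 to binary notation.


99 = 01100011
195 = 11000011
43 = 00101011
30 = 00011110
Binary: 01100011.11000011.00101011.00011110


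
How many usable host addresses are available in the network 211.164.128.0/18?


Host bits = 32 - 18 = 14
Total addresses = 2^14 = 16384
Usable = total - 2 (network and broadcast)
Usable hosts: 16382


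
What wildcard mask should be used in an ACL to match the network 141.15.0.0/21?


Subnet mask: 255.255.248.0
Wildcard = 255.255.255.255 - subnet mask
255 - 255 = 0
255 - 255 = 0
255 - 248 = 7
255 - 0 = 255
Wildcard: 0.0.7.255


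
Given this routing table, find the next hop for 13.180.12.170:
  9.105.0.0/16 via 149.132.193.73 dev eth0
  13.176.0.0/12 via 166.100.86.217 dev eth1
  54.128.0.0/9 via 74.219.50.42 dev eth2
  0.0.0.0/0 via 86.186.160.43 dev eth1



Longest prefix match for 13.180.12.170:
  /16 9.105.0.0: no
  /12 13.176.0.0: MATCH
  /9 54.128.0.0: no
  /0 0.0.0.0: MATCH
Selected: next-hop 166.100.86.217 via eth1 (matched /12)


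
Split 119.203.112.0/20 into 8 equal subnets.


New prefix = 20 + 3 = 23
Each subnet has 512 addresses
  119.203.112.0/23
  119.203.114.0/23
  119.203.116.0/23
  119.203.118.0/23
  119.203.120.0/23
  119.203.122.0/23
  119.203.124.0/23
  119.203.126.0/23
Subnets: 119.203.112.0/23, 119.203.114.0/23, 119.203.116.0/23, 119.203.118.0/23, 119.203.120.0/23, 119.203.122.0/23, 119.203.124.0/23, 119.203.126.0/23


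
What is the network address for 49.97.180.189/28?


IP:   00110001.01100001.10110100.10111101
Mask: 11111111.11111111.11111111.11110000
AND operation:
Net:  00110001.01100001.10110100.10110000
Network: 49.97.180.176/28


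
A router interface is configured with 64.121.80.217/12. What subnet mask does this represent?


/12 means 12 network bits, 20 host bits
Binary: 11111111111100000000000000000000
Mask: 255.240.0.0


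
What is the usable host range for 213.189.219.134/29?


Network: 213.189.219.128
Broadcast: 213.189.219.135
First usable = network + 1
Last usable = broadcast - 1
Range: 213.189.219.129 to 213.189.219.134


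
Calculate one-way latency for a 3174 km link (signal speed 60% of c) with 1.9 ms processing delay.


Speed = 0.6 * 3e5 km/s = 180000 km/s
Propagation delay = 3174 / 180000 = 0.0176 s = 17.6333 ms
Processing delay = 1.9 ms
Total one-way latency = 19.5333 ms


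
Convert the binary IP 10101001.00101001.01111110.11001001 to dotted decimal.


10101001 = 169
00101001 = 41
01111110 = 126
11001001 = 201
IP: 169.41.126.201


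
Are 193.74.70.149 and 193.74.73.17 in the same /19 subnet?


Mask: 255.255.224.0
193.74.70.149 AND mask = 193.74.64.0
193.74.73.17 AND mask = 193.74.64.0
Yes, same subnet (193.74.64.0)


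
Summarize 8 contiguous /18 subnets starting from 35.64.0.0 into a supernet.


Original prefix: /18
Number of subnets: 8 = 2^3
New prefix = 18 - 3 = 15
Supernet: 35.64.0.0/15


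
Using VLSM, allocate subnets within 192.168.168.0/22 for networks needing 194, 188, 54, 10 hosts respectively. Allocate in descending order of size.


194 hosts -> /24 (254 usable): 192.168.168.0/24
188 hosts -> /24 (254 usable): 192.168.169.0/24
54 hosts -> /26 (62 usable): 192.168.170.0/26
10 hosts -> /28 (14 usable): 192.168.170.64/28
Allocation: 192.168.168.0/24 (194 hosts, 254 usable); 192.168.169.0/24 (188 hosts, 254 usable); 192.168.170.0/26 (54 hosts, 62 usable); 192.168.170.64/28 (10 hosts, 14 usable)


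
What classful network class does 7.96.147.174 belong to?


First octet: 7
Binary: 00000111
0xxxxxxx -> Class A (1-126)
Class A, default mask 255.0.0.0 (/8)


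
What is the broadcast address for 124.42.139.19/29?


Network: 124.42.139.16/29
Host bits = 3
Set all host bits to 1:
Broadcast: 124.42.139.23


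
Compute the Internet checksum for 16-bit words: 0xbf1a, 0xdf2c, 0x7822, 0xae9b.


Sum all words (with carry folding):
+ 0xbf1a = 0xbf1a
+ 0xdf2c = 0x9e47
+ 0x7822 = 0x166a
+ 0xae9b = 0xc505
One's complement: ~0xc505
Checksum = 0x3afa


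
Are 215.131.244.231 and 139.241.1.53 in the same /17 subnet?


Mask: 255.255.128.0
215.131.244.231 AND mask = 215.131.128.0
139.241.1.53 AND mask = 139.241.0.0
No, different subnets (215.131.128.0 vs 139.241.0.0)


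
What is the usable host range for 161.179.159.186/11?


Network: 161.160.0.0
Broadcast: 161.191.255.255
First usable = network + 1
Last usable = broadcast - 1
Range: 161.160.0.1 to 161.191.255.254


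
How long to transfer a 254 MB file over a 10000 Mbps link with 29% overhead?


Effective throughput = 10000 * (1 - 29/100) = 7100 Mbps
File size in Mb = 254 * 8 = 2032 Mb
Time = 2032 / 7100
Time = 0.2862 seconds


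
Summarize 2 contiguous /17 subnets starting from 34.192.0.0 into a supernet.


Original prefix: /17
Number of subnets: 2 = 2^1
New prefix = 17 - 1 = 16
Supernet: 34.192.0.0/16


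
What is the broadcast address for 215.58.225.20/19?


Network: 215.58.224.0/19
Host bits = 13
Set all host bits to 1:
Broadcast: 215.58.255.255


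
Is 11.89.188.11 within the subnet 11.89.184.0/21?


Subnet network: 11.89.184.0
Test IP AND mask: 11.89.184.0
Yes, 11.89.188.11 is in 11.89.184.0/21


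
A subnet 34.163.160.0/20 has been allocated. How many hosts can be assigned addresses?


Host bits = 32 - 20 = 12
Total addresses = 2^12 = 4096
Usable = total - 2 (network and broadcast)
Usable hosts: 4094


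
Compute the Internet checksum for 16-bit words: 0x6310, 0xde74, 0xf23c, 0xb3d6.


Sum all words (with carry folding):
+ 0x6310 = 0x6310
+ 0xde74 = 0x4185
+ 0xf23c = 0x33c2
+ 0xb3d6 = 0xe798
One's complement: ~0xe798
Checksum = 0x1867


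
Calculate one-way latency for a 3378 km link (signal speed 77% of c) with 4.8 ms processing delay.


Speed = 0.77 * 3e5 km/s = 231000 km/s
Propagation delay = 3378 / 231000 = 0.0146 s = 14.6234 ms
Processing delay = 4.8 ms
Total one-way latency = 19.4234 ms


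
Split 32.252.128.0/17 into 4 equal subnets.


New prefix = 17 + 2 = 19
Each subnet has 8192 addresses
  32.252.128.0/19
  32.252.160.0/19
  32.252.192.0/19
  32.252.224.0/19
Subnets: 32.252.128.0/19, 32.252.160.0/19, 32.252.192.0/19, 32.252.224.0/19


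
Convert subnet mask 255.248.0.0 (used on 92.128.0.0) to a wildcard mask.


Subnet mask: 255.248.0.0
Wildcard = 255.255.255.255 - subnet mask
255 - 255 = 0
255 - 248 = 7
255 - 0 = 255
255 - 0 = 255
Wildcard: 0.7.255.255


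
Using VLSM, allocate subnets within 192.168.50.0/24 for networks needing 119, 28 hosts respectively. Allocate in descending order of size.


119 hosts -> /25 (126 usable): 192.168.50.0/25
28 hosts -> /27 (30 usable): 192.168.50.128/27
Allocation: 192.168.50.0/25 (119 hosts, 126 usable); 192.168.50.128/27 (28 hosts, 30 usable)


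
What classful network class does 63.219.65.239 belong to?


First octet: 63
Binary: 00111111
0xxxxxxx -> Class A (1-126)
Class A, default mask 255.0.0.0 (/8)


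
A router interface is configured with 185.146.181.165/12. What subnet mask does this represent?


/12 means 12 network bits, 20 host bits
Binary: 11111111111100000000000000000000
Mask: 255.240.0.0


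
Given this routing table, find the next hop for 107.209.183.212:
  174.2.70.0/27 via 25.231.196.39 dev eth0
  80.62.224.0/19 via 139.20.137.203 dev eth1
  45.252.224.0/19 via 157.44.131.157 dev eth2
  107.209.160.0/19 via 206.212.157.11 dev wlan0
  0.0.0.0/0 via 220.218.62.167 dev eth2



Longest prefix match for 107.209.183.212:
  /27 174.2.70.0: no
  /19 80.62.224.0: no
  /19 45.252.224.0: no
  /19 107.209.160.0: MATCH
  /0 0.0.0.0: MATCH
Selected: next-hop 206.212.157.11 via wlan0 (matched /19)


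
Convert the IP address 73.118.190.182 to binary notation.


73 = 01001001
118 = 01110110
190 = 10111110
182 = 10110110
Binary: 01001001.01110110.10111110.10110110


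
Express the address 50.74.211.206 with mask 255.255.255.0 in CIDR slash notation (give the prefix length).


Binary: 11111111.11111111.11111111.00000000
Count leading 1s
Prefix: /24


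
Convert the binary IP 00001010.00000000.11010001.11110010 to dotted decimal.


00001010 = 10
00000000 = 0
11010001 = 209
11110010 = 242
IP: 10.0.209.242


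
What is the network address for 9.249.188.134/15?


IP:   00001001.11111001.10111100.10000110
Mask: 11111111.11111110.00000000.00000000
AND operation:
Net:  00001001.11111000.00000000.00000000
Network: 9.248.0.0/15


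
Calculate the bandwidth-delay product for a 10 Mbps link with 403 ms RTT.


BDP = bandwidth * RTT
= 10 Mbps * 403 ms
= 10 * 1e6 * 403 / 1000 bits
= 4030000 bits
= 503750 bytes
= 491.9434 KB
BDP = 4030000 bits (503750 bytes)


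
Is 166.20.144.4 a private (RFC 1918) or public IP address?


RFC 1918 private ranges:
  10.0.0.0/8 (10.0.0.0 - 10.255.255.255)
  172.16.0.0/12 (172.16.0.0 - 172.31.255.255)
  192.168.0.0/16 (192.168.0.0 - 192.168.255.255)
Public (not in any RFC 1918 range)


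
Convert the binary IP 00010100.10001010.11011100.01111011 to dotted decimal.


00010100 = 20
10001010 = 138
11011100 = 220
01111011 = 123
IP: 20.138.220.123


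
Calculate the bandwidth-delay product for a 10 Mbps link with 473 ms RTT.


BDP = bandwidth * RTT
= 10 Mbps * 473 ms
= 10 * 1e6 * 473 / 1000 bits
= 4730000 bits
= 591250 bytes
= 577.3926 KB
BDP = 4730000 bits (591250 bytes)


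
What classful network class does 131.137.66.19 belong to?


First octet: 131
Binary: 10000011
10xxxxxx -> Class B (128-191)
Class B, default mask 255.255.0.0 (/16)


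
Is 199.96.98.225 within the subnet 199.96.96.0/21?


Subnet network: 199.96.96.0
Test IP AND mask: 199.96.96.0
Yes, 199.96.98.225 is in 199.96.96.0/21


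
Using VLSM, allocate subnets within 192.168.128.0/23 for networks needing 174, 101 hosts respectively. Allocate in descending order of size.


174 hosts -> /24 (254 usable): 192.168.128.0/24
101 hosts -> /25 (126 usable): 192.168.129.0/25
Allocation: 192.168.128.0/24 (174 hosts, 254 usable); 192.168.129.0/25 (101 hosts, 126 usable)


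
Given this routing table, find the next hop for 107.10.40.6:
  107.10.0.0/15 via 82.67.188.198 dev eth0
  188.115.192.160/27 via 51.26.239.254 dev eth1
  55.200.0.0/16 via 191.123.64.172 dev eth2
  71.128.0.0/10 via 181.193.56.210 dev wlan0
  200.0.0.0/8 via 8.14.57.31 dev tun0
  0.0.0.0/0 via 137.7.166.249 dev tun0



Longest prefix match for 107.10.40.6:
  /15 107.10.0.0: MATCH
  /27 188.115.192.160: no
  /16 55.200.0.0: no
  /10 71.128.0.0: no
  /8 200.0.0.0: no
  /0 0.0.0.0: MATCH
Selected: next-hop 82.67.188.198 via eth0 (matched /15)


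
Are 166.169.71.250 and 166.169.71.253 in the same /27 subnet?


Mask: 255.255.255.224
166.169.71.250 AND mask = 166.169.71.224
166.169.71.253 AND mask = 166.169.71.224
Yes, same subnet (166.169.71.224)


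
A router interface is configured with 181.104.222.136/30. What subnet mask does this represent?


/30 means 30 network bits, 2 host bits
Binary: 11111111111111111111111111111100
Mask: 255.255.255.252


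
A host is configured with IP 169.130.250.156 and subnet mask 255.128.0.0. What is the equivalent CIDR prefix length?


Binary: 11111111.10000000.00000000.00000000
Count leading 1s
Prefix: /9


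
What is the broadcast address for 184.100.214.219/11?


Network: 184.96.0.0/11
Host bits = 21
Set all host bits to 1:
Broadcast: 184.127.255.255


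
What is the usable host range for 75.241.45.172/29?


Network: 75.241.45.168
Broadcast: 75.241.45.175
First usable = network + 1
Last usable = broadcast - 1
Range: 75.241.45.169 to 75.241.45.174


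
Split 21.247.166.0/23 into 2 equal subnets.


New prefix = 23 + 1 = 24
Each subnet has 256 addresses
  21.247.166.0/24
  21.247.167.0/24
Subnets: 21.247.166.0/24, 21.247.167.0/24


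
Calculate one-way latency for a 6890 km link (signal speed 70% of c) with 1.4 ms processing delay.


Speed = 0.7 * 3e5 km/s = 210000 km/s
Propagation delay = 6890 / 210000 = 0.0328 s = 32.8095 ms
Processing delay = 1.4 ms
Total one-way latency = 34.2095 ms


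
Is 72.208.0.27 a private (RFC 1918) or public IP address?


RFC 1918 private ranges:
  10.0.0.0/8 (10.0.0.0 - 10.255.255.255)
  172.16.0.0/12 (172.16.0.0 - 172.31.255.255)
  192.168.0.0/16 (192.168.0.0 - 192.168.255.255)
Public (not in any RFC 1918 range)


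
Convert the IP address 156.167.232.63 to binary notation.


156 = 10011100
167 = 10100111
232 = 11101000
63 = 00111111
Binary: 10011100.10100111.11101000.00111111


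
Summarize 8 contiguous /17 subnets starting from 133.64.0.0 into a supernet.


Original prefix: /17
Number of subnets: 8 = 2^3
New prefix = 17 - 3 = 14
Supernet: 133.64.0.0/14


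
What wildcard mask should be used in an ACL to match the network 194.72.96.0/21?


Subnet mask: 255.255.248.0
Wildcard = 255.255.255.255 - subnet mask
255 - 255 = 0
255 - 255 = 0
255 - 248 = 7
255 - 0 = 255
Wildcard: 0.0.7.255


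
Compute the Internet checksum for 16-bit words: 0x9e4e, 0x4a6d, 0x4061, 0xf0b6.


Sum all words (with carry folding):
+ 0x9e4e = 0x9e4e
+ 0x4a6d = 0xe8bb
+ 0x4061 = 0x291d
+ 0xf0b6 = 0x19d4
One's complement: ~0x19d4
Checksum = 0xe62b


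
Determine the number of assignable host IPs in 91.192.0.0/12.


Host bits = 32 - 12 = 20
Total addresses = 2^20 = 1048576
Usable = total - 2 (network and broadcast)
Usable hosts: 1048574


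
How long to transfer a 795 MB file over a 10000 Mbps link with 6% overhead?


Effective throughput = 10000 * (1 - 6/100) = 9400 Mbps
File size in Mb = 795 * 8 = 6360 Mb
Time = 6360 / 9400
Time = 0.6766 seconds


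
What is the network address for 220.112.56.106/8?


IP:   11011100.01110000.00111000.01101010
Mask: 11111111.00000000.00000000.00000000
AND operation:
Net:  11011100.00000000.00000000.00000000
Network: 220.0.0.0/8


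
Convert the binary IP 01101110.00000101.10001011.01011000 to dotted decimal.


01101110 = 110
00000101 = 5
10001011 = 139
01011000 = 88
IP: 110.5.139.88


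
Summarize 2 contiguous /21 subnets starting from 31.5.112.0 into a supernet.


Original prefix: /21
Number of subnets: 2 = 2^1
New prefix = 21 - 1 = 20
Supernet: 31.5.112.0/20


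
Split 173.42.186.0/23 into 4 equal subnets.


New prefix = 23 + 2 = 25
Each subnet has 128 addresses
  173.42.186.0/25
  173.42.186.128/25
  173.42.187.0/25
  173.42.187.128/25
Subnets: 173.42.186.0/25, 173.42.186.128/25, 173.42.187.0/25, 173.42.187.128/25


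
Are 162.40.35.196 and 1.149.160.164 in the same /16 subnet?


Mask: 255.255.0.0
162.40.35.196 AND mask = 162.40.0.0
1.149.160.164 AND mask = 1.149.0.0
No, different subnets (162.40.0.0 vs 1.149.0.0)


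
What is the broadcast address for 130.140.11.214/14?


Network: 130.140.0.0/14
Host bits = 18
Set all host bits to 1:
Broadcast: 130.143.255.255


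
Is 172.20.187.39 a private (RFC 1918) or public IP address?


RFC 1918 private ranges:
  10.0.0.0/8 (10.0.0.0 - 10.255.255.255)
  172.16.0.0/12 (172.16.0.0 - 172.31.255.255)
  192.168.0.0/16 (192.168.0.0 - 192.168.255.255)
Private (in 172.16.0.0/12)


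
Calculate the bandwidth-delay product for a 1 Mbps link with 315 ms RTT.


BDP = bandwidth * RTT
= 1 Mbps * 315 ms
= 1 * 1e6 * 315 / 1000 bits
= 315000 bits
= 39375 bytes
= 38.4521 KB
BDP = 315000 bits (39375 bytes)


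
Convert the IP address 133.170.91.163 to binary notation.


133 = 10000101
170 = 10101010
91 = 01011011
163 = 10100011
Binary: 10000101.10101010.01011011.10100011


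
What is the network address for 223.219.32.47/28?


IP:   11011111.11011011.00100000.00101111
Mask: 11111111.11111111.11111111.11110000
AND operation:
Net:  11011111.11011011.00100000.00100000
Network: 223.219.32.32/28


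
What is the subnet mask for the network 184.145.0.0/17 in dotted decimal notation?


/17 means 17 network bits, 15 host bits
Binary: 11111111111111111000000000000000
Mask: 255.255.128.0


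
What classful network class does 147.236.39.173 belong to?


First octet: 147
Binary: 10010011
10xxxxxx -> Class B (128-191)
Class B, default mask 255.255.0.0 (/16)


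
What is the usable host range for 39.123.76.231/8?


Network: 39.0.0.0
Broadcast: 39.255.255.255
First usable = network + 1
Last usable = broadcast - 1
Range: 39.0.0.1 to 39.255.255.254


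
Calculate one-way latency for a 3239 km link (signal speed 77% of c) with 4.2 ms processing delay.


Speed = 0.77 * 3e5 km/s = 231000 km/s
Propagation delay = 3239 / 231000 = 0.014 s = 14.0216 ms
Processing delay = 4.2 ms
Total one-way latency = 18.2216 ms


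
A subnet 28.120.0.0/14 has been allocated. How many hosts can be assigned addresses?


Host bits = 32 - 14 = 18
Total addresses = 2^18 = 262144
Usable = total - 2 (network and broadcast)
Usable hosts: 262142


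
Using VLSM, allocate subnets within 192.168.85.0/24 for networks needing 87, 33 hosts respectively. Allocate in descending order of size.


87 hosts -> /25 (126 usable): 192.168.85.0/25
33 hosts -> /26 (62 usable): 192.168.85.128/26
Allocation: 192.168.85.0/25 (87 hosts, 126 usable); 192.168.85.128/26 (33 hosts, 62 usable)


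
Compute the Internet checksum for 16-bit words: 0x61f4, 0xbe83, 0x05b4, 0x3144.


Sum all words (with carry folding):
+ 0x61f4 = 0x61f4
+ 0xbe83 = 0x2078
+ 0x05b4 = 0x262c
+ 0x3144 = 0x5770
One's complement: ~0x5770
Checksum = 0xa88f


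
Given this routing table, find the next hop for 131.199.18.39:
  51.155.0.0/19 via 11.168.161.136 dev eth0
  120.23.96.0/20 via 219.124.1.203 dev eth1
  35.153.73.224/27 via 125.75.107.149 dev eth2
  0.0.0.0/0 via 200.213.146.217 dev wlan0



Longest prefix match for 131.199.18.39:
  /19 51.155.0.0: no
  /20 120.23.96.0: no
  /27 35.153.73.224: no
  /0 0.0.0.0: MATCH
Selected: next-hop 200.213.146.217 via wlan0 (matched /0)


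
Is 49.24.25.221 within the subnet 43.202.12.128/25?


Subnet network: 43.202.12.128
Test IP AND mask: 49.24.25.128
No, 49.24.25.221 is not in 43.202.12.128/25


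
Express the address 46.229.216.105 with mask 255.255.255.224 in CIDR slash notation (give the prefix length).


Binary: 11111111.11111111.11111111.11100000
Count leading 1s
Prefix: /27


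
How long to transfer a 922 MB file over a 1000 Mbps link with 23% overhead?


Effective throughput = 1000 * (1 - 23/100) = 770 Mbps
File size in Mb = 922 * 8 = 7376 Mb
Time = 7376 / 770
Time = 9.5792 seconds


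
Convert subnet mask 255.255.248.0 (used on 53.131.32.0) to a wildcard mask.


Subnet mask: 255.255.248.0
Wildcard = 255.255.255.255 - subnet mask
255 - 255 = 0
255 - 255 = 0
255 - 248 = 7
255 - 0 = 255
Wildcard: 0.0.7.255


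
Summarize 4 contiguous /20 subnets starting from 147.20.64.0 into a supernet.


Original prefix: /20
Number of subnets: 4 = 2^2
New prefix = 20 - 2 = 18
Supernet: 147.20.64.0/18


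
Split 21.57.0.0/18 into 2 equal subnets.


New prefix = 18 + 1 = 19
Each subnet has 8192 addresses
  21.57.0.0/19
  21.57.32.0/19
Subnets: 21.57.0.0/19, 21.57.32.0/19


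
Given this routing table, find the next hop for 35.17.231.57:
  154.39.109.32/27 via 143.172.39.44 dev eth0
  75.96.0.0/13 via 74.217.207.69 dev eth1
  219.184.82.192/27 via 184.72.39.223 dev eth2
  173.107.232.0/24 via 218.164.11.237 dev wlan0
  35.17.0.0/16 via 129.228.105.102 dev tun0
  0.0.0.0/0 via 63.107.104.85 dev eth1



Longest prefix match for 35.17.231.57:
  /27 154.39.109.32: no
  /13 75.96.0.0: no
  /27 219.184.82.192: no
  /24 173.107.232.0: no
  /16 35.17.0.0: MATCH
  /0 0.0.0.0: MATCH
Selected: next-hop 129.228.105.102 via tun0 (matched /16)


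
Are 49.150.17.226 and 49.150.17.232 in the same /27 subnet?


Mask: 255.255.255.224
49.150.17.226 AND mask = 49.150.17.224
49.150.17.232 AND mask = 49.150.17.224
Yes, same subnet (49.150.17.224)


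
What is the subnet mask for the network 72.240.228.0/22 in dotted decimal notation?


/22 means 22 network bits, 10 host bits
Binary: 11111111111111111111110000000000
Mask: 255.255.252.0


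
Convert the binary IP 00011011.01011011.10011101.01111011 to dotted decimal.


00011011 = 27
01011011 = 91
10011101 = 157
01111011 = 123
IP: 27.91.157.123


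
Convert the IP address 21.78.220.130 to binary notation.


21 = 00010101
78 = 01001110
220 = 11011100
130 = 10000010
Binary: 00010101.01001110.11011100.10000010


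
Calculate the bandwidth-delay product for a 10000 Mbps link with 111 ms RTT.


BDP = bandwidth * RTT
= 10000 Mbps * 111 ms
= 10000 * 1e6 * 111 / 1000 bits
= 1110000000 bits
= 138750000 bytes
= 135498.0469 KB
BDP = 1110000000 bits (138750000 bytes)


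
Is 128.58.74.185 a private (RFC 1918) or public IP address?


RFC 1918 private ranges:
  10.0.0.0/8 (10.0.0.0 - 10.255.255.255)
  172.16.0.0/12 (172.16.0.0 - 172.31.255.255)
  192.168.0.0/16 (192.168.0.0 - 192.168.255.255)
Public (not in any RFC 1918 range)


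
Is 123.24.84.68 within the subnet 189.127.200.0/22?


Subnet network: 189.127.200.0
Test IP AND mask: 123.24.84.0
No, 123.24.84.68 is not in 189.127.200.0/22


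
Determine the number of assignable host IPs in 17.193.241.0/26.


Host bits = 32 - 26 = 6
Total addresses = 2^6 = 64
Usable = total - 2 (network and broadcast)
Usable hosts: 62


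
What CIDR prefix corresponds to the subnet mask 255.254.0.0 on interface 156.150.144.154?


Binary: 11111111.11111110.00000000.00000000
Count leading 1s
Prefix: /15


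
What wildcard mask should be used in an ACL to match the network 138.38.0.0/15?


Subnet mask: 255.254.0.0
Wildcard = 255.255.255.255 - subnet mask
255 - 255 = 0
255 - 254 = 1
255 - 0 = 255
255 - 0 = 255
Wildcard: 0.1.255.255


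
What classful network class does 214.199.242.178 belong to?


First octet: 214
Binary: 11010110
110xxxxx -> Class C (192-223)
Class C, default mask 255.255.255.0 (/24)


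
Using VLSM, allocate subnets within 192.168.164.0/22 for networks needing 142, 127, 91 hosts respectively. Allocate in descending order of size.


142 hosts -> /24 (254 usable): 192.168.164.0/24
127 hosts -> /24 (254 usable): 192.168.165.0/24
91 hosts -> /25 (126 usable): 192.168.166.0/25
Allocation: 192.168.164.0/24 (142 hosts, 254 usable); 192.168.165.0/24 (127 hosts, 254 usable); 192.168.166.0/25 (91 hosts, 126 usable)


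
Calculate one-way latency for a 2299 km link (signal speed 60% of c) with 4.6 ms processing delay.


Speed = 0.6 * 3e5 km/s = 180000 km/s
Propagation delay = 2299 / 180000 = 0.0128 s = 12.7722 ms
Processing delay = 4.6 ms
Total one-way latency = 17.3722 ms


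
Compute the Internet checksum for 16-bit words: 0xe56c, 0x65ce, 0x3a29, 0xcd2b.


Sum all words (with carry folding):
+ 0xe56c = 0xe56c
+ 0x65ce = 0x4b3b
+ 0x3a29 = 0x8564
+ 0xcd2b = 0x5290
One's complement: ~0x5290
Checksum = 0xad6f


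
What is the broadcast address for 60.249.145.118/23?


Network: 60.249.144.0/23
Host bits = 9
Set all host bits to 1:
Broadcast: 60.249.145.255


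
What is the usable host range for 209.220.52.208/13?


Network: 209.216.0.0
Broadcast: 209.223.255.255
First usable = network + 1
Last usable = broadcast - 1
Range: 209.216.0.1 to 209.223.255.254


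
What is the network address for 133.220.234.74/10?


IP:   10000101.11011100.11101010.01001010
Mask: 11111111.11000000.00000000.00000000
AND operation:
Net:  10000101.11000000.00000000.00000000
Network: 133.192.0.0/10


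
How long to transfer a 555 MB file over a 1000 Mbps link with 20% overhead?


Effective throughput = 1000 * (1 - 20/100) = 800 Mbps
File size in Mb = 555 * 8 = 4440 Mb
Time = 4440 / 800
Time = 5.55 seconds


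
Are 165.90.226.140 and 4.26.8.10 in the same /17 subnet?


Mask: 255.255.128.0
165.90.226.140 AND mask = 165.90.128.0
4.26.8.10 AND mask = 4.26.0.0
No, different subnets (165.90.128.0 vs 4.26.0.0)


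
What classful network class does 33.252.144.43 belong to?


First octet: 33
Binary: 00100001
0xxxxxxx -> Class A (1-126)
Class A, default mask 255.0.0.0 (/8)


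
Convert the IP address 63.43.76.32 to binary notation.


63 = 00111111
43 = 00101011
76 = 01001100
32 = 00100000
Binary: 00111111.00101011.01001100.00100000


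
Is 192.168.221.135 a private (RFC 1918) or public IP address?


RFC 1918 private ranges:
  10.0.0.0/8 (10.0.0.0 - 10.255.255.255)
  172.16.0.0/12 (172.16.0.0 - 172.31.255.255)
  192.168.0.0/16 (192.168.0.0 - 192.168.255.255)
Private (in 192.168.0.0/16)


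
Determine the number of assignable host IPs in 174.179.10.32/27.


Host bits = 32 - 27 = 5
Total addresses = 2^5 = 32
Usable = total - 2 (network and broadcast)
Usable hosts: 30


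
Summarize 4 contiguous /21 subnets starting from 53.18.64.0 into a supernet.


Original prefix: /21
Number of subnets: 4 = 2^2
New prefix = 21 - 2 = 19
Supernet: 53.18.64.0/19


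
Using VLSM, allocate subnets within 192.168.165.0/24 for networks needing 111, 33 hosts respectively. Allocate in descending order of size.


111 hosts -> /25 (126 usable): 192.168.165.0/25
33 hosts -> /26 (62 usable): 192.168.165.128/26
Allocation: 192.168.165.0/25 (111 hosts, 126 usable); 192.168.165.128/26 (33 hosts, 62 usable)


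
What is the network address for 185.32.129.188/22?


IP:   10111001.00100000.10000001.10111100
Mask: 11111111.11111111.11111100.00000000
AND operation:
Net:  10111001.00100000.10000000.00000000
Network: 185.32.128.0/22


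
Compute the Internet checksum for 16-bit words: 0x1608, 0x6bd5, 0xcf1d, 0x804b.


Sum all words (with carry folding):
+ 0x1608 = 0x1608
+ 0x6bd5 = 0x81dd
+ 0xcf1d = 0x50fb
+ 0x804b = 0xd146
One's complement: ~0xd146
Checksum = 0x2eb9


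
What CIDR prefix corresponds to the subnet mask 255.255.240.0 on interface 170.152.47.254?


Binary: 11111111.11111111.11110000.00000000
Count leading 1s
Prefix: /20


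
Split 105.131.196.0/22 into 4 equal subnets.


New prefix = 22 + 2 = 24
Each subnet has 256 addresses
  105.131.196.0/24
  105.131.197.0/24
  105.131.198.0/24
  105.131.199.0/24
Subnets: 105.131.196.0/24, 105.131.197.0/24, 105.131.198.0/24, 105.131.199.0/24


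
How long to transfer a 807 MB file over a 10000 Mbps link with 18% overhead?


Effective throughput = 10000 * (1 - 18/100) = 8200 Mbps
File size in Mb = 807 * 8 = 6456 Mb
Time = 6456 / 8200
Time = 0.7873 seconds


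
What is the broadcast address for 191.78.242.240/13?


Network: 191.72.0.0/13
Host bits = 19
Set all host bits to 1:
Broadcast: 191.79.255.255


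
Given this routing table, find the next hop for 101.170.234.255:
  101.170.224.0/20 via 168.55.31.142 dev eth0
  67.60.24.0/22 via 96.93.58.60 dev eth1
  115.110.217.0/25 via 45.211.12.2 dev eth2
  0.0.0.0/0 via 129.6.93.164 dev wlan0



Longest prefix match for 101.170.234.255:
  /20 101.170.224.0: MATCH
  /22 67.60.24.0: no
  /25 115.110.217.0: no
  /0 0.0.0.0: MATCH
Selected: next-hop 168.55.31.142 via eth0 (matched /20)


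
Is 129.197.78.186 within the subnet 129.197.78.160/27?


Subnet network: 129.197.78.160
Test IP AND mask: 129.197.78.160
Yes, 129.197.78.186 is in 129.197.78.160/27


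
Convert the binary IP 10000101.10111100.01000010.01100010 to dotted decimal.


10000101 = 133
10111100 = 188
01000010 = 66
01100010 = 98
IP: 133.188.66.98


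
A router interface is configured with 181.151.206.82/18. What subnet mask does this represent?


/18 means 18 network bits, 14 host bits
Binary: 11111111111111111100000000000000
Mask: 255.255.192.0


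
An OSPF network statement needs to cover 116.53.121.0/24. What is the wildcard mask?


Subnet mask: 255.255.255.0
Wildcard = 255.255.255.255 - subnet mask
255 - 255 = 0
255 - 255 = 0
255 - 255 = 0
255 - 0 = 255
Wildcard: 0.0.0.255


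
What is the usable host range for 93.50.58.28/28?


Network: 93.50.58.16
Broadcast: 93.50.58.31
First usable = network + 1
Last usable = broadcast - 1
Range: 93.50.58.17 to 93.50.58.30
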